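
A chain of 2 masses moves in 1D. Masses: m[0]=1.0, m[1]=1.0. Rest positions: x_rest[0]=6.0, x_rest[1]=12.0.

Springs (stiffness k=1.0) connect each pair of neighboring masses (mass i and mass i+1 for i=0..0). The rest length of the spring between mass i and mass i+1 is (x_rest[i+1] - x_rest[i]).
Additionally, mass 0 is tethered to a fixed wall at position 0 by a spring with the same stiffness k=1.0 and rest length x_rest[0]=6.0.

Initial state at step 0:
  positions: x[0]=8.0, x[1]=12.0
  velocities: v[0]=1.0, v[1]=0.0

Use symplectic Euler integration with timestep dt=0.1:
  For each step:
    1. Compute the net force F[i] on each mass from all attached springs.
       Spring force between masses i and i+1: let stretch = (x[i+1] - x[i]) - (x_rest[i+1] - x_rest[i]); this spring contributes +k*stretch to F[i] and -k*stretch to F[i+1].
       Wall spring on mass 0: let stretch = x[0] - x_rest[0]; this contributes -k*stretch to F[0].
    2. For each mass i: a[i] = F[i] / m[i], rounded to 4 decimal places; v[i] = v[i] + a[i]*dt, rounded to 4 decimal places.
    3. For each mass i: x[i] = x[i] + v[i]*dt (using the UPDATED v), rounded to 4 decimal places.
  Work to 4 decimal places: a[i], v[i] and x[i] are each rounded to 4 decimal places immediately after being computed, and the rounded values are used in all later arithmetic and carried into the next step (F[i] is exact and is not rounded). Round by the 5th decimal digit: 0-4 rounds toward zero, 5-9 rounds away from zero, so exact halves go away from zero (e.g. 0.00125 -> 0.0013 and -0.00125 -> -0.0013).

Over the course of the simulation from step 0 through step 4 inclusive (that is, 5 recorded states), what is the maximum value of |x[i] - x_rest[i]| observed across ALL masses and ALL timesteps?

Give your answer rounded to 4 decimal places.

Step 0: x=[8.0000 12.0000] v=[1.0000 0.0000]
Step 1: x=[8.0600 12.0200] v=[0.6000 0.2000]
Step 2: x=[8.0790 12.0604] v=[0.1900 0.4040]
Step 3: x=[8.0570 12.1210] v=[-0.2198 0.6059]
Step 4: x=[7.9951 12.2010] v=[-0.6191 0.7995]
Max displacement = 2.0790

Answer: 2.0790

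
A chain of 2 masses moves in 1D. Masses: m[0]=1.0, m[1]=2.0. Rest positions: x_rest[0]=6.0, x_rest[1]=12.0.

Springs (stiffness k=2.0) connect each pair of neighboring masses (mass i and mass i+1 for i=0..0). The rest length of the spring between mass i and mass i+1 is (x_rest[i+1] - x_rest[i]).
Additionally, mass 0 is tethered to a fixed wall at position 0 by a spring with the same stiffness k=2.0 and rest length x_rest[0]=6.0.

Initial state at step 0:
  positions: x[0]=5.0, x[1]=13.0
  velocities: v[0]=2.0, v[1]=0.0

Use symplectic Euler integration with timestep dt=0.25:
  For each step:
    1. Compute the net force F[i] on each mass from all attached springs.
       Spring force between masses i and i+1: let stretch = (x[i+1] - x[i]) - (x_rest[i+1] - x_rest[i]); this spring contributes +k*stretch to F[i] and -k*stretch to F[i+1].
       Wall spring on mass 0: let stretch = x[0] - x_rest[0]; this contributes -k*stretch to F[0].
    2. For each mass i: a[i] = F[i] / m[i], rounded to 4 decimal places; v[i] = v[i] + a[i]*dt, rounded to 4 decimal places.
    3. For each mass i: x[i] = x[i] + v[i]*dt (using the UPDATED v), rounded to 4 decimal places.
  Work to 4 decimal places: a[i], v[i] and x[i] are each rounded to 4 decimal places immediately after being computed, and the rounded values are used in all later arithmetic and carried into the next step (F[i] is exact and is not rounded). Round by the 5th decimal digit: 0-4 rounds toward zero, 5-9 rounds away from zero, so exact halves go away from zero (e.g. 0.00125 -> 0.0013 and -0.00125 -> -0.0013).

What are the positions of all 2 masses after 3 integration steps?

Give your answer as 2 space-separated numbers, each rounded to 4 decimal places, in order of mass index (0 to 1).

Step 0: x=[5.0000 13.0000] v=[2.0000 0.0000]
Step 1: x=[5.8750 12.8750] v=[3.5000 -0.5000]
Step 2: x=[6.8906 12.6875] v=[4.0625 -0.7500]
Step 3: x=[7.7695 12.5127] v=[3.5157 -0.6992]

Answer: 7.7695 12.5127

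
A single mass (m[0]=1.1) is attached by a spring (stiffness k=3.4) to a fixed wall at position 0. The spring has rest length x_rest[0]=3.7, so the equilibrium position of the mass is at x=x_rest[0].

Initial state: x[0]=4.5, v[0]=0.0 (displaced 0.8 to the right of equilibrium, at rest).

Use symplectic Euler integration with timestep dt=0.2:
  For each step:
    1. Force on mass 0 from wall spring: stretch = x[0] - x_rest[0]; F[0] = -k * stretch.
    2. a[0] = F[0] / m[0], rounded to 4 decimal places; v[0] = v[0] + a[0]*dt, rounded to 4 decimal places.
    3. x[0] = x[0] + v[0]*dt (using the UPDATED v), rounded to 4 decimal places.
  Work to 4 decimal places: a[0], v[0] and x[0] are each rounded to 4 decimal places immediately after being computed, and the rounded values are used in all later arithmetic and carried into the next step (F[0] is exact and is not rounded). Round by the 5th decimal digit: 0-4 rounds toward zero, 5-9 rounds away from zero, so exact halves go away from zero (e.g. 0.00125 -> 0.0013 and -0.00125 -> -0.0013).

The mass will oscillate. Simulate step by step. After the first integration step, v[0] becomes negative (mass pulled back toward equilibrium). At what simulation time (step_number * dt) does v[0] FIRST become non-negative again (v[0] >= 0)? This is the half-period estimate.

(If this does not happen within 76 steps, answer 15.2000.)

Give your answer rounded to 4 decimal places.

Answer: 1.8000

Derivation:
Step 0: x=[4.5000] v=[0.0000]
Step 1: x=[4.4011] v=[-0.4945]
Step 2: x=[4.2155] v=[-0.9279]
Step 3: x=[3.9662] v=[-1.2466]
Step 4: x=[3.6840] v=[-1.4112]
Step 5: x=[3.4037] v=[-1.4013]
Step 6: x=[3.1601] v=[-1.2181]
Step 7: x=[2.9832] v=[-0.8843]
Step 8: x=[2.8950] v=[-0.4412]
Step 9: x=[2.9063] v=[0.0564]
First v>=0 after going negative at step 9, time=1.8000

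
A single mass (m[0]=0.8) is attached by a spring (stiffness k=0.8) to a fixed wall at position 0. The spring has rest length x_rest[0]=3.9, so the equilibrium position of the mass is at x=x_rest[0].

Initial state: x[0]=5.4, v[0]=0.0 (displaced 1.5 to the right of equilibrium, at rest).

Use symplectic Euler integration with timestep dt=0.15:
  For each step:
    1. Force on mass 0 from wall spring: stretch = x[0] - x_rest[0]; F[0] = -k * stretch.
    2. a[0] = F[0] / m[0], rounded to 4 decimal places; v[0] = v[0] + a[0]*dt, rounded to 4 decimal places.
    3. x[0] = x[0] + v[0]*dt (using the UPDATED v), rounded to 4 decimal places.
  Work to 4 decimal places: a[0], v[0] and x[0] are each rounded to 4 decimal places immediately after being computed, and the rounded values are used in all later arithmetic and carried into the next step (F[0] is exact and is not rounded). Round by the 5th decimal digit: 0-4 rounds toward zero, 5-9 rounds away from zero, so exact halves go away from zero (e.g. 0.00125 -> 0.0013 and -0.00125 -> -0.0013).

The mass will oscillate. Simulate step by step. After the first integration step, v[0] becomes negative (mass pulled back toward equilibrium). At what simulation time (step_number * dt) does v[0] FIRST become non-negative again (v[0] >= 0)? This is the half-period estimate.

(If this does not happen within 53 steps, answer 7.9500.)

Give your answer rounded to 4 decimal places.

Step 0: x=[5.4000] v=[0.0000]
Step 1: x=[5.3663] v=[-0.2250]
Step 2: x=[5.2996] v=[-0.4449]
Step 3: x=[5.2014] v=[-0.6548]
Step 4: x=[5.0739] v=[-0.8500]
Step 5: x=[4.9200] v=[-1.0261]
Step 6: x=[4.7431] v=[-1.1791]
Step 7: x=[4.5473] v=[-1.3056]
Step 8: x=[4.3369] v=[-1.4027]
Step 9: x=[4.1167] v=[-1.4682]
Step 10: x=[3.8916] v=[-1.5007]
Step 11: x=[3.6667] v=[-1.4994]
Step 12: x=[3.4470] v=[-1.4644]
Step 13: x=[3.2375] v=[-1.3965]
Step 14: x=[3.0429] v=[-1.2971]
Step 15: x=[2.8676] v=[-1.1685]
Step 16: x=[2.7156] v=[-1.0136]
Step 17: x=[2.5902] v=[-0.8359]
Step 18: x=[2.4943] v=[-0.6394]
Step 19: x=[2.4300] v=[-0.4285]
Step 20: x=[2.3988] v=[-0.2080]
Step 21: x=[2.4014] v=[0.0172]
First v>=0 after going negative at step 21, time=3.1500

Answer: 3.1500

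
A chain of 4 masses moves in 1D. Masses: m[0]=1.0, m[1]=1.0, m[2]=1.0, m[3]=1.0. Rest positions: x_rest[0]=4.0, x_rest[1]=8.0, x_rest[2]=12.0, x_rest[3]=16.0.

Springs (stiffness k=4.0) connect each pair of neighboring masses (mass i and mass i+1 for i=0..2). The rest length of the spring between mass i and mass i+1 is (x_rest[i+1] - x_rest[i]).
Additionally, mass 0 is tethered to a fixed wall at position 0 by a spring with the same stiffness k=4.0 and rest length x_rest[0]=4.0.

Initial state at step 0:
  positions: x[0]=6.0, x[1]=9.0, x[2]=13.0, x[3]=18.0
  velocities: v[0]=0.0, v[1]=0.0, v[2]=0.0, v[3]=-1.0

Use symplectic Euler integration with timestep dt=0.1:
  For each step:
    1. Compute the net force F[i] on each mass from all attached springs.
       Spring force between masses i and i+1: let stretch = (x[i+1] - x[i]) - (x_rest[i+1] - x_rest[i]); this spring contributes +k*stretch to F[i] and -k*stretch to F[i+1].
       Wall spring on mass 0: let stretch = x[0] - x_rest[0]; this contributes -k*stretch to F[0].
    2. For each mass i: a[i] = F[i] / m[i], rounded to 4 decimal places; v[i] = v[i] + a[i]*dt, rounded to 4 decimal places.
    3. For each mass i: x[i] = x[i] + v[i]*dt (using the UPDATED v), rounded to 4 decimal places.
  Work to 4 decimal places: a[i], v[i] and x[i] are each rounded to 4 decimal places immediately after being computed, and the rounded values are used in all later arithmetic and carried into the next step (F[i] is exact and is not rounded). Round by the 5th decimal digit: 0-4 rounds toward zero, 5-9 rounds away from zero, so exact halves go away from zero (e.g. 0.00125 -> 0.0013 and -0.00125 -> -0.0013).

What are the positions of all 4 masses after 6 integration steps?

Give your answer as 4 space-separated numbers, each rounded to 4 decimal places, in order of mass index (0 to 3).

Step 0: x=[6.0000 9.0000 13.0000 18.0000] v=[0.0000 0.0000 0.0000 -1.0000]
Step 1: x=[5.8800 9.0400 13.0400 17.8600] v=[-1.2000 0.4000 0.4000 -1.4000]
Step 2: x=[5.6512 9.1136 13.1128 17.6872] v=[-2.2880 0.7360 0.7280 -1.7280]
Step 3: x=[5.3349 9.2087 13.2086 17.4914] v=[-3.1635 0.9507 0.9581 -1.9578]
Step 4: x=[4.9601 9.3088 13.3157 17.2843] v=[-3.7479 1.0011 1.0713 -2.0709]
Step 5: x=[4.5609 9.3952 13.4213 17.0785] v=[-3.9925 0.8644 1.0560 -2.0583]
Step 6: x=[4.1726 9.4493 13.5121 16.8864] v=[-3.8831 0.5411 0.9084 -1.9212]

Answer: 4.1726 9.4493 13.5121 16.8864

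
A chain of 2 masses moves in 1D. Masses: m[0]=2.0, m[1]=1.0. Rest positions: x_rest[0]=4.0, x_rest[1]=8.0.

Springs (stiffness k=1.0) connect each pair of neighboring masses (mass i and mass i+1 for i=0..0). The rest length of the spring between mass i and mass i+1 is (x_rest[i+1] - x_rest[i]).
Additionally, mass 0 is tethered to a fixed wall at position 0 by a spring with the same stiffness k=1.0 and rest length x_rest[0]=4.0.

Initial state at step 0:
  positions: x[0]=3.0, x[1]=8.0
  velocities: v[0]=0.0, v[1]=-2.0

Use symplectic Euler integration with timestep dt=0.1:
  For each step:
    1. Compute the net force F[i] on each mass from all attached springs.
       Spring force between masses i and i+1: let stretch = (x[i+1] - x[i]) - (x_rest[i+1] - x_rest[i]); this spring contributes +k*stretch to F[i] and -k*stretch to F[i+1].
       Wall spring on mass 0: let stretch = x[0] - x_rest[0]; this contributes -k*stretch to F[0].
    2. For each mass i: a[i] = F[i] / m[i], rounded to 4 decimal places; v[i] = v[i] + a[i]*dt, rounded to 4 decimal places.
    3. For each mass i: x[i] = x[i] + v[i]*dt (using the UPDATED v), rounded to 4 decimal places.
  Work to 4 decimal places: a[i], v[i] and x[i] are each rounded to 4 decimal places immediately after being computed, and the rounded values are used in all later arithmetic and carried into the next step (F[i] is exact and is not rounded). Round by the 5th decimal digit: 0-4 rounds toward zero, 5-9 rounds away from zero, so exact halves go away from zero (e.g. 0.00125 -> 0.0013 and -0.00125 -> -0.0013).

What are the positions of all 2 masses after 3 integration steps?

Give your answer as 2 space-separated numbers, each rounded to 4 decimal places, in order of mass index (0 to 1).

Answer: 3.0553 7.3490

Derivation:
Step 0: x=[3.0000 8.0000] v=[0.0000 -2.0000]
Step 1: x=[3.0100 7.7900] v=[0.1000 -2.1000]
Step 2: x=[3.0289 7.5722] v=[0.1885 -2.1780]
Step 3: x=[3.0553 7.3490] v=[0.2642 -2.2323]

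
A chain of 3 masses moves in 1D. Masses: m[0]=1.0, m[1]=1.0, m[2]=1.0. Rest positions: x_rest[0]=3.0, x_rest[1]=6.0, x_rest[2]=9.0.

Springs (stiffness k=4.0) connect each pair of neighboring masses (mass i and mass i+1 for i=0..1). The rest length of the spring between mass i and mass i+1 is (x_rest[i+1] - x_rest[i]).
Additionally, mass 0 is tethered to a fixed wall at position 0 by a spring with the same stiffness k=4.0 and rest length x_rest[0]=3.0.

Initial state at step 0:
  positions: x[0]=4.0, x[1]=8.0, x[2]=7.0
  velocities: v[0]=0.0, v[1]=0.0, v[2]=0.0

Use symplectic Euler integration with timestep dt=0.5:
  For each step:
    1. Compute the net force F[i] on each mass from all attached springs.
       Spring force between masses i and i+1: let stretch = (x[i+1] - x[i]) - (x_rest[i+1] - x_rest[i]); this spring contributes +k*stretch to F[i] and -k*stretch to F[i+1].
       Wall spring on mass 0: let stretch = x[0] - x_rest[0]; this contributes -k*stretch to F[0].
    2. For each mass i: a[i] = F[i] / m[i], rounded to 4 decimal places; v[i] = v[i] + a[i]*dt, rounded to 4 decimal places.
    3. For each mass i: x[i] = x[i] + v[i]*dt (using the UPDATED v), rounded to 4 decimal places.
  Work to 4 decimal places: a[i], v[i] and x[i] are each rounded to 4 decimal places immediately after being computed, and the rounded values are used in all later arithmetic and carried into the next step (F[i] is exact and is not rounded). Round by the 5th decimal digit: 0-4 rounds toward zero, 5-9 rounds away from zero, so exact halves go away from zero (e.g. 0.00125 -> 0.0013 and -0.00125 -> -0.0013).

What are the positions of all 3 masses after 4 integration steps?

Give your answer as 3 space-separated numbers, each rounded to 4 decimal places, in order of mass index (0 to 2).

Answer: 7.0000 5.0000 8.0000

Derivation:
Step 0: x=[4.0000 8.0000 7.0000] v=[0.0000 0.0000 0.0000]
Step 1: x=[4.0000 3.0000 11.0000] v=[0.0000 -10.0000 8.0000]
Step 2: x=[-1.0000 7.0000 10.0000] v=[-10.0000 8.0000 -2.0000]
Step 3: x=[3.0000 6.0000 9.0000] v=[8.0000 -2.0000 -2.0000]
Step 4: x=[7.0000 5.0000 8.0000] v=[8.0000 -2.0000 -2.0000]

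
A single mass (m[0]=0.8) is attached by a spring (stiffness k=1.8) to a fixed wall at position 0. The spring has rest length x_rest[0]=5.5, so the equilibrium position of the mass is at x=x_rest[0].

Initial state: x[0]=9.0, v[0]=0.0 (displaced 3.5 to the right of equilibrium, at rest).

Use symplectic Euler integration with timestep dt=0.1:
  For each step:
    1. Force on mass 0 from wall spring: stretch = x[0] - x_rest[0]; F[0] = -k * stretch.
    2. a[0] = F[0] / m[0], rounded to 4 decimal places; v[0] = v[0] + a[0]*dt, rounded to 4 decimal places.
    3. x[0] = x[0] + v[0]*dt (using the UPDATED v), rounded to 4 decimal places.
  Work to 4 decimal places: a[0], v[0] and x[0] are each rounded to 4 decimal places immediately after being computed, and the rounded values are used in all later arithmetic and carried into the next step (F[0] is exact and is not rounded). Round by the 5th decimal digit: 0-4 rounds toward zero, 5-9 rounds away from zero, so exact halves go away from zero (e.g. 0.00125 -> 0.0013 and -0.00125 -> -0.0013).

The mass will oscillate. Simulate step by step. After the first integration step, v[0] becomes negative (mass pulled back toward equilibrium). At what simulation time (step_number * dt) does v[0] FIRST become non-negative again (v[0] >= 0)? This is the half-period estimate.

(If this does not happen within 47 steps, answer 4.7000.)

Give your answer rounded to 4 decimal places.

Answer: 2.1000

Derivation:
Step 0: x=[9.0000] v=[0.0000]
Step 1: x=[8.9213] v=[-0.7875]
Step 2: x=[8.7656] v=[-1.5573]
Step 3: x=[8.5364] v=[-2.2921]
Step 4: x=[8.2389] v=[-2.9753]
Step 5: x=[7.8797] v=[-3.5916]
Step 6: x=[7.4670] v=[-4.1270]
Step 7: x=[7.0100] v=[-4.5696]
Step 8: x=[6.5191] v=[-4.9094]
Step 9: x=[6.0052] v=[-5.1387]
Step 10: x=[5.4800] v=[-5.2524]
Step 11: x=[4.9552] v=[-5.2479]
Step 12: x=[4.4427] v=[-5.1253]
Step 13: x=[3.9540] v=[-4.8874]
Step 14: x=[3.5000] v=[-4.5396]
Step 15: x=[3.0910] v=[-4.0896]
Step 16: x=[2.7362] v=[-3.5476]
Step 17: x=[2.4436] v=[-2.9257]
Step 18: x=[2.2198] v=[-2.2380]
Step 19: x=[2.0698] v=[-1.5000]
Step 20: x=[1.9970] v=[-0.7282]
Step 21: x=[2.0030] v=[0.0600]
First v>=0 after going negative at step 21, time=2.1000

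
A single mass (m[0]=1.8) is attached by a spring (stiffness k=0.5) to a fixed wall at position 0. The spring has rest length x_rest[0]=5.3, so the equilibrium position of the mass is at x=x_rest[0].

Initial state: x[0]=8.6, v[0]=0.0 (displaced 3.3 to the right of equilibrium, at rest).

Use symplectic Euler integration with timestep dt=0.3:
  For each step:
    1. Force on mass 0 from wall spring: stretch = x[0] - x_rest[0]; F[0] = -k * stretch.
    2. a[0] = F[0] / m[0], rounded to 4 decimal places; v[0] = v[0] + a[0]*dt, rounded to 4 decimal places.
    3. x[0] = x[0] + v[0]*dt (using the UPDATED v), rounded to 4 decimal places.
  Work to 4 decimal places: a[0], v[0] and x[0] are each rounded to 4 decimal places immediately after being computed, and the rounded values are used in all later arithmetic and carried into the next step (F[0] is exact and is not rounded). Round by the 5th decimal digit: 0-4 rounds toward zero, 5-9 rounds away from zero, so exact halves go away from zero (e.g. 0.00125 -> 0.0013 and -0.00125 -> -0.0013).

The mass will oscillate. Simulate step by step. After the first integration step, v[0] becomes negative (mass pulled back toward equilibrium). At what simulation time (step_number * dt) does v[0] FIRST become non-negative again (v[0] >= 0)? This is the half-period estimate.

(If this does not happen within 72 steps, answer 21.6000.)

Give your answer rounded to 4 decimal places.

Answer: 6.0000

Derivation:
Step 0: x=[8.6000] v=[0.0000]
Step 1: x=[8.5175] v=[-0.2750]
Step 2: x=[8.3546] v=[-0.5431]
Step 3: x=[8.1153] v=[-0.7977]
Step 4: x=[7.8056] v=[-1.0323]
Step 5: x=[7.4333] v=[-1.2411]
Step 6: x=[7.0076] v=[-1.4189]
Step 7: x=[6.5392] v=[-1.5612]
Step 8: x=[6.0399] v=[-1.6645]
Step 9: x=[5.5220] v=[-1.7262]
Step 10: x=[4.9986] v=[-1.7447]
Step 11: x=[4.4827] v=[-1.7196]
Step 12: x=[3.9873] v=[-1.6515]
Step 13: x=[3.5247] v=[-1.5421]
Step 14: x=[3.1064] v=[-1.3942]
Step 15: x=[2.7430] v=[-1.2114]
Step 16: x=[2.4435] v=[-0.9983]
Step 17: x=[2.2154] v=[-0.7603]
Step 18: x=[2.0644] v=[-0.5033]
Step 19: x=[1.9943] v=[-0.2337]
Step 20: x=[2.0068] v=[0.0418]
First v>=0 after going negative at step 20, time=6.0000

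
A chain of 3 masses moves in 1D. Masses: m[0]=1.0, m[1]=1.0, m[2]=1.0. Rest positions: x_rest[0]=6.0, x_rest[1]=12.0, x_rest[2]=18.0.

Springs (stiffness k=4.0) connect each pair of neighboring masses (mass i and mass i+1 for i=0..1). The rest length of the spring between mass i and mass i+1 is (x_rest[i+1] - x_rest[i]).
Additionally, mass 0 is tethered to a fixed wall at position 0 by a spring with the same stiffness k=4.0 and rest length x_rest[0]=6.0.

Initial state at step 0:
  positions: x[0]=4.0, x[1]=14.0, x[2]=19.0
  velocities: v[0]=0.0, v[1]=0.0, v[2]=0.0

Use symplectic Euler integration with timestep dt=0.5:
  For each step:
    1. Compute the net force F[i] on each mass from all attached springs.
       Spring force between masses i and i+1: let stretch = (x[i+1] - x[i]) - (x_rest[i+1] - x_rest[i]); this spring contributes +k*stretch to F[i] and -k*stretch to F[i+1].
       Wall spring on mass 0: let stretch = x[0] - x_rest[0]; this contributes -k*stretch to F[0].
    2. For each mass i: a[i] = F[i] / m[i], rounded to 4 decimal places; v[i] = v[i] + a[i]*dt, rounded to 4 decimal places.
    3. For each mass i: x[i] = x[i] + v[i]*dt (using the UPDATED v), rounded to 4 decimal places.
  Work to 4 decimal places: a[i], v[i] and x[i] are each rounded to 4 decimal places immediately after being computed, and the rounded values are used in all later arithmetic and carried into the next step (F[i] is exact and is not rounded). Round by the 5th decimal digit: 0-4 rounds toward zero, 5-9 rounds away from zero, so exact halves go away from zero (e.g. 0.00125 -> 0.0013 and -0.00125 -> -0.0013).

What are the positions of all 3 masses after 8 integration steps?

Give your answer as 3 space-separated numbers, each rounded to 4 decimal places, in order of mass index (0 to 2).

Step 0: x=[4.0000 14.0000 19.0000] v=[0.0000 0.0000 0.0000]
Step 1: x=[10.0000 9.0000 20.0000] v=[12.0000 -10.0000 2.0000]
Step 2: x=[5.0000 16.0000 16.0000] v=[-10.0000 14.0000 -8.0000]
Step 3: x=[6.0000 12.0000 18.0000] v=[2.0000 -8.0000 4.0000]
Step 4: x=[7.0000 8.0000 20.0000] v=[2.0000 -8.0000 4.0000]
Step 5: x=[2.0000 15.0000 16.0000] v=[-10.0000 14.0000 -8.0000]
Step 6: x=[8.0000 10.0000 17.0000] v=[12.0000 -10.0000 2.0000]
Step 7: x=[8.0000 10.0000 17.0000] v=[0.0000 0.0000 0.0000]
Step 8: x=[2.0000 15.0000 16.0000] v=[-12.0000 10.0000 -2.0000]

Answer: 2.0000 15.0000 16.0000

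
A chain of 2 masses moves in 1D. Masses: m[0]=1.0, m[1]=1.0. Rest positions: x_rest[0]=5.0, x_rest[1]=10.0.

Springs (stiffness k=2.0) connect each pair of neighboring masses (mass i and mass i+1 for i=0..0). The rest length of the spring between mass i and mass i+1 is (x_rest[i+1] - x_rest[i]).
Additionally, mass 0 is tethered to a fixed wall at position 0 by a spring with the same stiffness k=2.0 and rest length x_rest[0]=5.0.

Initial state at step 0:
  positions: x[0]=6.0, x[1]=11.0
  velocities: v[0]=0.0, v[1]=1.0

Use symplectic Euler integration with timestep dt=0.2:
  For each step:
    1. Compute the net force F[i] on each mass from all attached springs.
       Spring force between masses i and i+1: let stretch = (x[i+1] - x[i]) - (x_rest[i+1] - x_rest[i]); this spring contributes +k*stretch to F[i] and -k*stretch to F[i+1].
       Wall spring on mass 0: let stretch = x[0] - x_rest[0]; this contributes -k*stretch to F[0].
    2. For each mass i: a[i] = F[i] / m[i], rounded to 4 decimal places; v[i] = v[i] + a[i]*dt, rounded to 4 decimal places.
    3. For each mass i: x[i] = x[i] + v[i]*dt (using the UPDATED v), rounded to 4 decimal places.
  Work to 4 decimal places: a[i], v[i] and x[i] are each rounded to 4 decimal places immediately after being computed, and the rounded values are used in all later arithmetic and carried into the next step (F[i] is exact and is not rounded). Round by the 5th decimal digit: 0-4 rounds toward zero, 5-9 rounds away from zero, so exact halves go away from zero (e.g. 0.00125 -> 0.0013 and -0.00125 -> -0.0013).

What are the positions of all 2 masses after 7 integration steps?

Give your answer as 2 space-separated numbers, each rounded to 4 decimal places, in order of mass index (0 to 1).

Step 0: x=[6.0000 11.0000] v=[0.0000 1.0000]
Step 1: x=[5.9200 11.2000] v=[-0.4000 1.0000]
Step 2: x=[5.7888 11.3776] v=[-0.6560 0.8880]
Step 3: x=[5.6416 11.5081] v=[-0.7360 0.6525]
Step 4: x=[5.5124 11.5693] v=[-0.6460 0.3059]
Step 5: x=[5.4268 11.5459] v=[-0.4282 -0.1169]
Step 6: x=[5.3965 11.4330] v=[-0.1513 -0.5645]
Step 7: x=[5.4174 11.2372] v=[0.1047 -0.9791]

Answer: 5.4174 11.2372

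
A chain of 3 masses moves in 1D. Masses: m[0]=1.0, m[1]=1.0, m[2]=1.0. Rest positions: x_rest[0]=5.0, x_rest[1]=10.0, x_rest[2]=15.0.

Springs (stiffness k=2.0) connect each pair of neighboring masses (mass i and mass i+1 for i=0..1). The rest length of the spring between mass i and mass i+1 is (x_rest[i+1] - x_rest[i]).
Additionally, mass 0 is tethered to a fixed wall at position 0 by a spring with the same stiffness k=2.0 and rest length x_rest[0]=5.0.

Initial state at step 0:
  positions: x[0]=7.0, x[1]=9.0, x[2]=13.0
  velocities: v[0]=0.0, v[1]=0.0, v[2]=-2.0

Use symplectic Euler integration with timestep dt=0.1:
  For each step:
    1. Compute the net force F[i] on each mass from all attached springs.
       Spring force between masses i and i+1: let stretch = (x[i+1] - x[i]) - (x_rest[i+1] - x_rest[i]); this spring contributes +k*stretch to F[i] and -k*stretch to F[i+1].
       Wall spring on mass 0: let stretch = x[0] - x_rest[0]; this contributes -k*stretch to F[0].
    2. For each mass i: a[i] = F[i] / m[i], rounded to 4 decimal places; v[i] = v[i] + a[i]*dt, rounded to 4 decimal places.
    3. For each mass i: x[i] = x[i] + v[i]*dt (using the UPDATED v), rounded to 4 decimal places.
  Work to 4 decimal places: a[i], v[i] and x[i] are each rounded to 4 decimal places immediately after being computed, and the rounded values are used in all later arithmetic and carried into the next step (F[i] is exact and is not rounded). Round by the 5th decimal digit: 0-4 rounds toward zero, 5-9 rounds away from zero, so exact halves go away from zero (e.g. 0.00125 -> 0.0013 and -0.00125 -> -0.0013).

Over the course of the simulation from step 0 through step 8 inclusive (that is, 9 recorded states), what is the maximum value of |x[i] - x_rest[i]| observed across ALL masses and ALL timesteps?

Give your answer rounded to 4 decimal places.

Step 0: x=[7.0000 9.0000 13.0000] v=[0.0000 0.0000 -2.0000]
Step 1: x=[6.9000 9.0400 12.8200] v=[-1.0000 0.4000 -1.8000]
Step 2: x=[6.7048 9.1128 12.6644] v=[-1.9520 0.7280 -1.5560]
Step 3: x=[6.4237 9.2085 12.5378] v=[-2.8114 0.9567 -1.2663]
Step 4: x=[6.0698 9.3151 12.4446] v=[-3.5392 1.0656 -0.9322]
Step 5: x=[5.6594 9.4193 12.3888] v=[-4.1041 1.0424 -0.5581]
Step 6: x=[5.2110 9.5077 12.3736] v=[-4.4840 0.8843 -0.1520]
Step 7: x=[4.7443 9.5675 12.4011] v=[-4.6669 0.5981 0.2748]
Step 8: x=[4.2792 9.5875 12.4719] v=[-4.6511 0.2002 0.7081]
Max displacement = 2.6264

Answer: 2.6264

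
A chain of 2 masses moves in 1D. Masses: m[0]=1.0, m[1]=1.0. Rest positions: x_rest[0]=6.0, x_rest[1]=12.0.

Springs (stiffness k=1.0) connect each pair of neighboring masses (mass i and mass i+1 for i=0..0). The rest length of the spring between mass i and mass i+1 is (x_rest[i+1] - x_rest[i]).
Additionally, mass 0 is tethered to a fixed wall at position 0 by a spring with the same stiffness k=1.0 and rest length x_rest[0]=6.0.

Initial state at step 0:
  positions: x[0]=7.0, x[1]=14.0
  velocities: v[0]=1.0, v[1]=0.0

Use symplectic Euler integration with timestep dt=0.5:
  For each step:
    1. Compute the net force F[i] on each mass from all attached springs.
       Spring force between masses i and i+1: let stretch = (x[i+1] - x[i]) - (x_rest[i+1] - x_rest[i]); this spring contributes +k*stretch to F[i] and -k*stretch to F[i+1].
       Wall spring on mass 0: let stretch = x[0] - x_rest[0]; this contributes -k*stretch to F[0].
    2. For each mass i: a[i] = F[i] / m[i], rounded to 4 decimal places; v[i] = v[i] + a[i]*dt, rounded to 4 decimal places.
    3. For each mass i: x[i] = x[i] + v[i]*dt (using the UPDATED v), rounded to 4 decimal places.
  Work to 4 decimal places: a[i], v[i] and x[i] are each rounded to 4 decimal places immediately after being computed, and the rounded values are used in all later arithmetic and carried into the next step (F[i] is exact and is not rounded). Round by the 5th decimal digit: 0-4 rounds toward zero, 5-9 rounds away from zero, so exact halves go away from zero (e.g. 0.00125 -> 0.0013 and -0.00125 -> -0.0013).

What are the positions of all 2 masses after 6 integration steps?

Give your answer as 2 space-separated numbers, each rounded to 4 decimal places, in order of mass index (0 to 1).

Step 0: x=[7.0000 14.0000] v=[1.0000 0.0000]
Step 1: x=[7.5000 13.7500] v=[1.0000 -0.5000]
Step 2: x=[7.6875 13.4375] v=[0.3750 -0.6250]
Step 3: x=[7.3906 13.1875] v=[-0.5938 -0.5000]
Step 4: x=[6.6953 12.9883] v=[-1.3907 -0.3985]
Step 5: x=[5.8994 12.7158] v=[-1.5919 -0.5450]
Step 6: x=[5.3327 12.2392] v=[-1.1334 -0.9532]

Answer: 5.3327 12.2392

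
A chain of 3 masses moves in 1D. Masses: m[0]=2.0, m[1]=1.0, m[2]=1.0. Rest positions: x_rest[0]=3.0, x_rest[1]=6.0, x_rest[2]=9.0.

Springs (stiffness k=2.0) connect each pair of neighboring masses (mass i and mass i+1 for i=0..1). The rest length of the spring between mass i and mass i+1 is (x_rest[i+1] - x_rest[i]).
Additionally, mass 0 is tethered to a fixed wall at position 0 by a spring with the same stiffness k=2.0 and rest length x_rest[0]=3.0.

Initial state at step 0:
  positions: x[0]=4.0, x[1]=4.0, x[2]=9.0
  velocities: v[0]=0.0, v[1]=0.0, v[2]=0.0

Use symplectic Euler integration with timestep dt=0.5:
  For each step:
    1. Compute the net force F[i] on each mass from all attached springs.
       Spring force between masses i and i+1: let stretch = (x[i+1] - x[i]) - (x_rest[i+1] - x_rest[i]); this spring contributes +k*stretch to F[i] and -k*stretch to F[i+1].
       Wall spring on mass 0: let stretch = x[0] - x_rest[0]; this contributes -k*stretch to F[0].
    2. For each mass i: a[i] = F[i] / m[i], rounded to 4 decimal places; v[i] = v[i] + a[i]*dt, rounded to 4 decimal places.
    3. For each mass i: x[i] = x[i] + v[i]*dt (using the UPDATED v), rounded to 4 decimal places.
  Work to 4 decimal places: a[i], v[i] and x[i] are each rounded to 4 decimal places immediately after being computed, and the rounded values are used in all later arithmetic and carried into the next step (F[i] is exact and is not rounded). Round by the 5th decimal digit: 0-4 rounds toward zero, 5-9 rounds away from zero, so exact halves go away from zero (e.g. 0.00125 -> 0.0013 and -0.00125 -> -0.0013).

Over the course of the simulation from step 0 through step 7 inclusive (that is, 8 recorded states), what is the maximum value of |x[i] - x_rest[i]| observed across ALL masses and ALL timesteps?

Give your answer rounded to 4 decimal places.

Answer: 2.3214

Derivation:
Step 0: x=[4.0000 4.0000 9.0000] v=[0.0000 0.0000 0.0000]
Step 1: x=[3.0000 6.5000 8.0000] v=[-2.0000 5.0000 -2.0000]
Step 2: x=[2.1250 8.0000 7.7500] v=[-1.7500 3.0000 -0.5000]
Step 3: x=[2.1875 6.4375 9.1250] v=[0.1250 -3.1250 2.7500]
Step 4: x=[2.7657 4.0938 10.6563] v=[1.1563 -4.6875 3.0625]
Step 5: x=[2.9845 4.3673 10.4063] v=[0.4375 0.5469 -0.5000]
Step 6: x=[2.8028 6.9689 8.6368] v=[-0.3634 5.2031 -3.5390]
Step 7: x=[2.9620 8.3214 7.5334] v=[0.3183 2.7049 -2.2069]
Max displacement = 2.3214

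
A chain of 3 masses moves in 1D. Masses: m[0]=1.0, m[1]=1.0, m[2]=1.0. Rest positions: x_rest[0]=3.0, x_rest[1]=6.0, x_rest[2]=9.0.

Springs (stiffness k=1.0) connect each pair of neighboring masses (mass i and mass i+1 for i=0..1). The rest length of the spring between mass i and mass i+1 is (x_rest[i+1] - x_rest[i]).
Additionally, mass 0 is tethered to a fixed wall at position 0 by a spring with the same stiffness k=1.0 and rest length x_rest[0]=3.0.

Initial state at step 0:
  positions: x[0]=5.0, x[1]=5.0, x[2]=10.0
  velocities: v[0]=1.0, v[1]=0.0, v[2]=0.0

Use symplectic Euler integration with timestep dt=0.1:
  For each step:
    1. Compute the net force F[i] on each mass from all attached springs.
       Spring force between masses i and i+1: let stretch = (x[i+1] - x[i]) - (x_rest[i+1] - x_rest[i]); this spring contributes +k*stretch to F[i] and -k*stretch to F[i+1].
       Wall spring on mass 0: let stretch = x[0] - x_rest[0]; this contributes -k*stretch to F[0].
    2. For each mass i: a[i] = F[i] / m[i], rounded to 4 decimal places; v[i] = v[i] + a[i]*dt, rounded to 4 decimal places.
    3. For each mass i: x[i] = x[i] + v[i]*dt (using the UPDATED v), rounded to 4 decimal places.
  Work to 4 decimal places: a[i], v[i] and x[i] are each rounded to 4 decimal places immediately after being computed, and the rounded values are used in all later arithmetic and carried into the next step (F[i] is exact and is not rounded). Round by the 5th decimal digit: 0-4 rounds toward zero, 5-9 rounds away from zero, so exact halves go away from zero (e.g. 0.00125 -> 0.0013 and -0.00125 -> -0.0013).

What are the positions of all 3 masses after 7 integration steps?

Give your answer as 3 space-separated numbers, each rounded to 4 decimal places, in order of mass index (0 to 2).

Answer: 4.3735 6.2484 9.5245

Derivation:
Step 0: x=[5.0000 5.0000 10.0000] v=[1.0000 0.0000 0.0000]
Step 1: x=[5.0500 5.0500 9.9800] v=[0.5000 0.5000 -0.2000]
Step 2: x=[5.0495 5.1493 9.9407] v=[-0.0050 0.9930 -0.3930]
Step 3: x=[4.9995 5.2955 9.8835] v=[-0.5000 1.4622 -0.5721]
Step 4: x=[4.9025 5.4846 9.8104] v=[-0.9704 1.8914 -0.7309]
Step 5: x=[4.7623 5.7112 9.7241] v=[-1.4024 2.2658 -0.8635]
Step 6: x=[4.5839 5.9684 9.6276] v=[-1.7837 2.5722 -0.9648]
Step 7: x=[4.3735 6.2484 9.5245] v=[-2.1036 2.7997 -1.0307]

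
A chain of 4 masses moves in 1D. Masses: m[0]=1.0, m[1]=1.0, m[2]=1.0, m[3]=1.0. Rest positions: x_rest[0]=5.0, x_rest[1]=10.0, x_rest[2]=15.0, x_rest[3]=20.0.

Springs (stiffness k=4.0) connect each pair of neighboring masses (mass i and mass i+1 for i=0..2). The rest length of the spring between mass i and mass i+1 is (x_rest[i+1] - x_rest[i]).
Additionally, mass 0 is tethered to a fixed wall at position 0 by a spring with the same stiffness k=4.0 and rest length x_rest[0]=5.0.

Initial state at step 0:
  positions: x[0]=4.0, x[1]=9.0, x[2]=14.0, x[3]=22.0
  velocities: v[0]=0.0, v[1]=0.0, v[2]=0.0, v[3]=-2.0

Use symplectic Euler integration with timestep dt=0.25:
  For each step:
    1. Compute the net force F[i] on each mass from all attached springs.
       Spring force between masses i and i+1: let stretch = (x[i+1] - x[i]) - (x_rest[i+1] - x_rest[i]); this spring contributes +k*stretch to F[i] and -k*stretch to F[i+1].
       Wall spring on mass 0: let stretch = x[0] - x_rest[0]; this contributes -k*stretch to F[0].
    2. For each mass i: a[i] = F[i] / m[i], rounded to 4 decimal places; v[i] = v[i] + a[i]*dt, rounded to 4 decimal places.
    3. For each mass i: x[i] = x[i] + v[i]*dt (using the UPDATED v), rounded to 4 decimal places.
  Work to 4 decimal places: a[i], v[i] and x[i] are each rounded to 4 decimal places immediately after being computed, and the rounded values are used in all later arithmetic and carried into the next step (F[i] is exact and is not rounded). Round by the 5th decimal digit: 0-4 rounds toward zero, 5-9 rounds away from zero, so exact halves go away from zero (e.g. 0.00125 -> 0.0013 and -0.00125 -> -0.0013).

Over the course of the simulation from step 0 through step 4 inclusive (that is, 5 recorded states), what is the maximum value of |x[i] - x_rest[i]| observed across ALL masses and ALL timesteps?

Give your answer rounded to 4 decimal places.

Step 0: x=[4.0000 9.0000 14.0000 22.0000] v=[0.0000 0.0000 0.0000 -2.0000]
Step 1: x=[4.2500 9.0000 14.7500 20.7500] v=[1.0000 0.0000 3.0000 -5.0000]
Step 2: x=[4.6250 9.2500 15.5625 19.2500] v=[1.5000 1.0000 3.2500 -6.0000]
Step 3: x=[5.0000 9.9219 15.7188 18.0781] v=[1.5000 2.6875 0.6250 -4.6875]
Step 4: x=[5.3555 10.8125 15.0157 17.5664] v=[1.4219 3.5625 -2.8126 -2.0468]
Max displacement = 2.4336

Answer: 2.4336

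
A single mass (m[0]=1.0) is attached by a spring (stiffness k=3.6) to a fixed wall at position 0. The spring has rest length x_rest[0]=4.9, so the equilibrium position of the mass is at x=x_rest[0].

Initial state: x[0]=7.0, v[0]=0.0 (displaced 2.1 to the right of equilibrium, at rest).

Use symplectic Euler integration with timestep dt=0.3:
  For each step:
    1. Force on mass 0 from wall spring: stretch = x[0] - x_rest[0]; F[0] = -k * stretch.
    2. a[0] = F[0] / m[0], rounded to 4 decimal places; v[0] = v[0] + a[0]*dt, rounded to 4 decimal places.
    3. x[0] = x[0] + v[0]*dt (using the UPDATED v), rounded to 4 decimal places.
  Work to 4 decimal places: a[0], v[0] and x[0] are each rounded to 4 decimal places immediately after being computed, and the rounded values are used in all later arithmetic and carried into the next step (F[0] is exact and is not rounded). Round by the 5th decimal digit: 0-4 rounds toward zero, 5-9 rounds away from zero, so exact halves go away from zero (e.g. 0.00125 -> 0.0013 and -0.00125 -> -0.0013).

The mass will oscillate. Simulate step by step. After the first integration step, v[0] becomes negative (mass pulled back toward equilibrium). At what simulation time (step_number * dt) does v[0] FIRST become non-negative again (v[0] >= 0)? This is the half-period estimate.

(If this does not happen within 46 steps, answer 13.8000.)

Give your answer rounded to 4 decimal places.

Step 0: x=[7.0000] v=[0.0000]
Step 1: x=[6.3196] v=[-2.2680]
Step 2: x=[5.1792] v=[-3.8012]
Step 3: x=[3.9484] v=[-4.1027]
Step 4: x=[3.0259] v=[-3.0750]
Step 5: x=[2.7106] v=[-1.0510]
Step 6: x=[3.1047] v=[1.3135]
First v>=0 after going negative at step 6, time=1.8000

Answer: 1.8000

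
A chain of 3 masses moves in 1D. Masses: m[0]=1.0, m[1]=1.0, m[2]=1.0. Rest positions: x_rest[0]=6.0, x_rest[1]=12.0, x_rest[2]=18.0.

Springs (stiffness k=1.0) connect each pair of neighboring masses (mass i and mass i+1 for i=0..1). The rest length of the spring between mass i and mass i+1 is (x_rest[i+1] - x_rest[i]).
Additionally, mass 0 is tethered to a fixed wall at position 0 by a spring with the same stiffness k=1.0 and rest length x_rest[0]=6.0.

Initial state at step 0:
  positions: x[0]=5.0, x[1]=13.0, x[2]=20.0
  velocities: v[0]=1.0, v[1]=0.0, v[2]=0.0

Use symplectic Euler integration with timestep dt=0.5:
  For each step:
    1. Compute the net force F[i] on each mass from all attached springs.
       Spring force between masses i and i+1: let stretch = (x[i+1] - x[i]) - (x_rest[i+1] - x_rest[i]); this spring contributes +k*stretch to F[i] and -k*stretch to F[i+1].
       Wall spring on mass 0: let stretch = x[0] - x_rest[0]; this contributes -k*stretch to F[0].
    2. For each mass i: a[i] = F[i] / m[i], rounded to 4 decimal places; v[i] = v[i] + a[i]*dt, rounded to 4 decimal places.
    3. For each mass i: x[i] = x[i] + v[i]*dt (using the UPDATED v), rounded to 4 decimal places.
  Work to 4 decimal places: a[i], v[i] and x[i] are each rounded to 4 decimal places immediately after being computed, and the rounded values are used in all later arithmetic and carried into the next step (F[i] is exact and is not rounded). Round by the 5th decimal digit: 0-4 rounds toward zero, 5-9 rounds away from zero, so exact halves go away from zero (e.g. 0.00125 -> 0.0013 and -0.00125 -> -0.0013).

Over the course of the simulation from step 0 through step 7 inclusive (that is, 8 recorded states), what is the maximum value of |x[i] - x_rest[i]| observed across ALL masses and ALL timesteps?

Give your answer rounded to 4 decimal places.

Answer: 2.2500

Derivation:
Step 0: x=[5.0000 13.0000 20.0000] v=[1.0000 0.0000 0.0000]
Step 1: x=[6.2500 12.7500 19.7500] v=[2.5000 -0.5000 -0.5000]
Step 2: x=[7.5625 12.6250 19.2500] v=[2.6250 -0.2500 -1.0000]
Step 3: x=[8.2500 12.8907 18.5938] v=[1.3750 0.5313 -1.3125]
Step 4: x=[8.0352 13.4220 18.0118] v=[-0.4297 1.0625 -1.1641]
Step 5: x=[7.1583 13.7540 17.7823] v=[-1.7539 0.6640 -0.4590]
Step 6: x=[6.1407 13.4442 18.0458] v=[-2.0352 -0.6197 0.5269]
Step 7: x=[5.4138 12.4589 18.6589] v=[-1.4538 -1.9707 1.2261]
Max displacement = 2.2500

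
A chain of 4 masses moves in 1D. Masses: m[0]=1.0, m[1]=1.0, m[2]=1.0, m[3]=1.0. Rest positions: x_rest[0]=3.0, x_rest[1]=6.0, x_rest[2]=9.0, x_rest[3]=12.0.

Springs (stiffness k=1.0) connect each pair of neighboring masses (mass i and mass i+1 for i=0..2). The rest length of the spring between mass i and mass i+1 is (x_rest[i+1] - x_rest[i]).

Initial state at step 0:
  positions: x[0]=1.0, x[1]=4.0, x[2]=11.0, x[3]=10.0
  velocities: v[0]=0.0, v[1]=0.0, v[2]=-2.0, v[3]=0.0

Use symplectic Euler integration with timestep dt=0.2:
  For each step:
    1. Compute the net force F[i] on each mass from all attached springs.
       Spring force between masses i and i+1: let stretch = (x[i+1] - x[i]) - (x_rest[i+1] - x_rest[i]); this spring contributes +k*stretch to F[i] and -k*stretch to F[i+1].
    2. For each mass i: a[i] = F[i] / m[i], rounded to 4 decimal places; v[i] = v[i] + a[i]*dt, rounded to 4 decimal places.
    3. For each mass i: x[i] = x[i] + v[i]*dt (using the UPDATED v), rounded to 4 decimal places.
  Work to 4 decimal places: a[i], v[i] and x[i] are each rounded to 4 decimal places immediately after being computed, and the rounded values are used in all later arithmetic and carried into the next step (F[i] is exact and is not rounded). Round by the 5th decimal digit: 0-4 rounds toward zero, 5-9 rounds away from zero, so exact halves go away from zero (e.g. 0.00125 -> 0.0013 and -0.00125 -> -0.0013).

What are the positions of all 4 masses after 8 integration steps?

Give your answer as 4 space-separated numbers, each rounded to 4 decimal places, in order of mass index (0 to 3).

Step 0: x=[1.0000 4.0000 11.0000 10.0000] v=[0.0000 0.0000 -2.0000 0.0000]
Step 1: x=[1.0000 4.1600 10.2800 10.1600] v=[0.0000 0.8000 -3.6000 0.8000]
Step 2: x=[1.0064 4.4384 9.3104 10.4448] v=[0.0320 1.3920 -4.8480 1.4240]
Step 3: x=[1.0301 4.7744 8.1913 10.8042] v=[0.1184 1.6800 -5.5955 1.7971]
Step 4: x=[1.0836 5.0973 7.0400 11.1791] v=[0.2673 1.6145 -5.7563 1.8745]
Step 5: x=[1.1776 5.3374 5.9766 11.5084] v=[0.4700 1.2003 -5.3170 1.6467]
Step 6: x=[1.3180 5.4366 5.1089 11.7365] v=[0.7020 0.4962 -4.3385 1.1403]
Step 7: x=[1.5031 5.3580 4.5194 11.8195] v=[0.9257 -0.3931 -2.9474 0.4148]
Step 8: x=[1.7224 5.0916 4.2555 11.7305] v=[1.0967 -1.3318 -1.3197 -0.4452]

Answer: 1.7224 5.0916 4.2555 11.7305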